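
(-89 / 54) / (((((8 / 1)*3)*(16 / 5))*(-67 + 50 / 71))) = 31595 / 97604352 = 0.00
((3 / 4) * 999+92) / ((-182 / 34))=-157.16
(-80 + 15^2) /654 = 145 /654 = 0.22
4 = 4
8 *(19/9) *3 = 50.67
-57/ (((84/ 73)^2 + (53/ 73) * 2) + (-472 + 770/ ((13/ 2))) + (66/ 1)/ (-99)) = 11846367/ 73037840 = 0.16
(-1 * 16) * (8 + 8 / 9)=-1280 / 9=-142.22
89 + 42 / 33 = 993 / 11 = 90.27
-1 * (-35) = 35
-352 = -352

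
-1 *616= -616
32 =32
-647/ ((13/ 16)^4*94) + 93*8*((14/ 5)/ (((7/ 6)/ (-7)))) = -83998572512/ 6711835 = -12514.99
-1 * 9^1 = -9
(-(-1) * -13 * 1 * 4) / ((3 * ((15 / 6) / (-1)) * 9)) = 104 / 135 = 0.77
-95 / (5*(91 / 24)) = -456 / 91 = -5.01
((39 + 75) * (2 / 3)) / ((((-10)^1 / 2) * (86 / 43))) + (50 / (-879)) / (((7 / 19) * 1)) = -238564 / 30765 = -7.75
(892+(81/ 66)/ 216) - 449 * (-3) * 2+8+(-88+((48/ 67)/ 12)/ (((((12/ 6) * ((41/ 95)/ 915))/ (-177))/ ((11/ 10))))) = -4262297141/ 483472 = -8816.02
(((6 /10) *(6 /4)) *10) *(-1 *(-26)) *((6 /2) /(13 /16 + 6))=103.05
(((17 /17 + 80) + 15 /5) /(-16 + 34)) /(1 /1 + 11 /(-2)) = -28 /27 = -1.04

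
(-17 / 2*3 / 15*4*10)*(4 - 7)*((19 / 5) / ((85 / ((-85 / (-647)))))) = 3876 / 3235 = 1.20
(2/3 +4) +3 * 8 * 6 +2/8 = 1787/12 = 148.92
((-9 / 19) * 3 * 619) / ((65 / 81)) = -1353753 / 1235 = -1096.16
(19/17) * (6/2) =57/17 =3.35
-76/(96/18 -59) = 228/161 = 1.42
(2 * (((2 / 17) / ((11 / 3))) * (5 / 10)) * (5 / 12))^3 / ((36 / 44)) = 125 / 42802056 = 0.00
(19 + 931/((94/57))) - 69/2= 25805/47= 549.04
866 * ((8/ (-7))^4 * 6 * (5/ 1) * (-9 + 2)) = -106414080/ 343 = -310245.13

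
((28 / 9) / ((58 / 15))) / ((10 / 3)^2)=21 / 290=0.07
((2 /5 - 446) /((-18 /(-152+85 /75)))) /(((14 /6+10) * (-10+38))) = -1260491 /116550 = -10.82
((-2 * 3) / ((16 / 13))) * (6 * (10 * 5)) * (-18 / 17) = 26325 / 17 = 1548.53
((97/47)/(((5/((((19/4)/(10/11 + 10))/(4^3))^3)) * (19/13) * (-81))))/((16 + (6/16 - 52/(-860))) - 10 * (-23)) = -26053663493/5847741672506523648000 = -0.00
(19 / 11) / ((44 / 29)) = 551 / 484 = 1.14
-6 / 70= -3 / 35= -0.09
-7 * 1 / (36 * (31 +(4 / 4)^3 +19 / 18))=-1 / 170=-0.01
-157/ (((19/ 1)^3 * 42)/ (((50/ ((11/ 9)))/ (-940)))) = 2355/ 99290884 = 0.00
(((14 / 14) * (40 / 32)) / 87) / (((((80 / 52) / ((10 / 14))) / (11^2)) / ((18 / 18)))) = 7865 / 9744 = 0.81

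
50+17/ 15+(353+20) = 6362/ 15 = 424.13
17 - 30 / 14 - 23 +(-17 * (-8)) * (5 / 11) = 4133 / 77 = 53.68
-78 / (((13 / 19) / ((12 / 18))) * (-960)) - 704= -168941 / 240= -703.92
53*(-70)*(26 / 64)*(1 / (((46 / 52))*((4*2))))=-313495 / 1472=-212.97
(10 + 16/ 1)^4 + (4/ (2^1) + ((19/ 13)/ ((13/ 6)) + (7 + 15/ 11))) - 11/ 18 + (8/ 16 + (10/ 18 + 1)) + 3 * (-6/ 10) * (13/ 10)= 382291757623/ 836550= 456986.14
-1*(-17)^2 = -289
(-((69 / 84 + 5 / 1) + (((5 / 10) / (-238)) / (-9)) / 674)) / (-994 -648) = 16808887 / 4741137072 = 0.00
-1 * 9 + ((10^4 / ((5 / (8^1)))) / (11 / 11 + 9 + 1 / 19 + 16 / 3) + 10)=912877 / 877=1040.91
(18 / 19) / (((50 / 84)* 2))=378 / 475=0.80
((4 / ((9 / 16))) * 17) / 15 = 1088 / 135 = 8.06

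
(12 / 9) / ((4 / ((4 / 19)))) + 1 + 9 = 574 / 57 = 10.07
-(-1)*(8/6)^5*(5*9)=5120/27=189.63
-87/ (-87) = 1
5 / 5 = 1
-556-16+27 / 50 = -28573 / 50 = -571.46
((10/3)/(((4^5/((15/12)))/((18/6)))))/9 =25/18432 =0.00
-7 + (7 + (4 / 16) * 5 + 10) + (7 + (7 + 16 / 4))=29.25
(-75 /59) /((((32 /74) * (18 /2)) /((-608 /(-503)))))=-35150 /89031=-0.39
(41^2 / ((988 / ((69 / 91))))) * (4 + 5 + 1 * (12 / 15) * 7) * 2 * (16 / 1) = 67737576 / 112385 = 602.73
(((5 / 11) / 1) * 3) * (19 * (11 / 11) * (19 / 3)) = 1805 / 11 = 164.09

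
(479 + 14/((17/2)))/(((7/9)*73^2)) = 0.12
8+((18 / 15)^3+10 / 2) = 14.73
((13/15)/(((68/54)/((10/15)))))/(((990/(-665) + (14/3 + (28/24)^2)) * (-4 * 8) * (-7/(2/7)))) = 6669/51724540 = 0.00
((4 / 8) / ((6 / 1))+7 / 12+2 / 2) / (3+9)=5 / 36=0.14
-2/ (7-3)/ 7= -0.07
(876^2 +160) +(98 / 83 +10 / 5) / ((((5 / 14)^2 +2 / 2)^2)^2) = 151966217920736912 / 197991792323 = 767537.97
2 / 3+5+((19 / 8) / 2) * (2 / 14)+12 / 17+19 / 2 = 91633 / 5712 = 16.04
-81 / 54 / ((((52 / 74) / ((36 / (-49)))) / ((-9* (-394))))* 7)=3542454 / 4459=794.45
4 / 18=2 / 9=0.22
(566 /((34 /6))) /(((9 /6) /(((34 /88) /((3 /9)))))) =849 /11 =77.18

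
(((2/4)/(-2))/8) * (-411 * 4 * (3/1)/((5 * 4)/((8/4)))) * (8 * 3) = 3699/10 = 369.90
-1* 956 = -956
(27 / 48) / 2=9 / 32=0.28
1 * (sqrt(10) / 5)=0.63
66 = 66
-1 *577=-577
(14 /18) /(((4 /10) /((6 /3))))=35 /9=3.89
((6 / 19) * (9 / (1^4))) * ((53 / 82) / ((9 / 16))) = 2544 / 779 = 3.27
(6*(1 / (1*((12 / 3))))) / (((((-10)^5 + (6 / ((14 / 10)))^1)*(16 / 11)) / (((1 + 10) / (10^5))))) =-2541 / 2239904000000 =-0.00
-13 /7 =-1.86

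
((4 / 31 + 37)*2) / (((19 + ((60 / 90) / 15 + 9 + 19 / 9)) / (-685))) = -70959150 / 42067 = -1686.81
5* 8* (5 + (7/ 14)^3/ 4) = 805/ 4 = 201.25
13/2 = 6.50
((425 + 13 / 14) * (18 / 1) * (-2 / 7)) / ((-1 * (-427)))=-5.13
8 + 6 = 14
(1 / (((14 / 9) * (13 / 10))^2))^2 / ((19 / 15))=61509375 / 1302924259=0.05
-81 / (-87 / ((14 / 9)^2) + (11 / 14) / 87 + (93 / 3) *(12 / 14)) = 1381212 / 159839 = 8.64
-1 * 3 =-3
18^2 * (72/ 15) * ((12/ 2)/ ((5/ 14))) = 26127.36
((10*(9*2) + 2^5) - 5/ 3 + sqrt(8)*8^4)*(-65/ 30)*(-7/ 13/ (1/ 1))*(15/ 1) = 22085/ 6 + 143360*sqrt(2) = 206422.49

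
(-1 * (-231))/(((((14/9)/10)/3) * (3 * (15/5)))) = 495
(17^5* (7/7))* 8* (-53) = -602019368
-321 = -321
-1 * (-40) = 40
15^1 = 15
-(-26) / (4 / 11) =71.50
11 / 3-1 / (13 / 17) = 92 / 39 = 2.36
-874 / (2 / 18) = -7866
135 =135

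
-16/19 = -0.84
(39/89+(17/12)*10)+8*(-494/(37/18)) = -37698061/19758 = -1907.99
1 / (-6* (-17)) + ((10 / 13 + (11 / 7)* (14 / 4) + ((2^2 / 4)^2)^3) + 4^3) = 47258 / 663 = 71.28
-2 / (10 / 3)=-3 / 5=-0.60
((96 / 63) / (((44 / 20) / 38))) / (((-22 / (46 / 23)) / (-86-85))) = 346560 / 847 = 409.16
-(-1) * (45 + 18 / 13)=603 / 13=46.38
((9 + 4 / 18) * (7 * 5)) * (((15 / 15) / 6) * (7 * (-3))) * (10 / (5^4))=-4067 / 225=-18.08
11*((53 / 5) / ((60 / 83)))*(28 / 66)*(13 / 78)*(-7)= -215551 / 2700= -79.83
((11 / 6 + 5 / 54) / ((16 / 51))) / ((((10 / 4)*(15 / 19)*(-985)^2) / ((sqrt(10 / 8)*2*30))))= 4199*sqrt(5) / 43660125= 0.00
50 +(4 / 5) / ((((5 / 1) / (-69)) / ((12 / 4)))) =422 / 25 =16.88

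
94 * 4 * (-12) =-4512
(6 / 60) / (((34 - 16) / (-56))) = -14 / 45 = -0.31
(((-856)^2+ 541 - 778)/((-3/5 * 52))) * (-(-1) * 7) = -25637465/156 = -164342.72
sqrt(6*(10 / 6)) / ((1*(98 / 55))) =55*sqrt(10) / 98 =1.77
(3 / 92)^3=27 / 778688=0.00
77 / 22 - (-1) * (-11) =-7.50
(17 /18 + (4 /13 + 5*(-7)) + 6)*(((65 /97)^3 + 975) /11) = -222293049400 /90354627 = -2460.23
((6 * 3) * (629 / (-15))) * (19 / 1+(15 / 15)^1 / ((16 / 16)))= -15096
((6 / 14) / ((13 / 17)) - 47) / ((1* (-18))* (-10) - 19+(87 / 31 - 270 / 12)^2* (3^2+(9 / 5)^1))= -40611860 / 3803792447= -0.01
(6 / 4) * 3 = 9 / 2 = 4.50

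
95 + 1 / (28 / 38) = 1349 / 14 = 96.36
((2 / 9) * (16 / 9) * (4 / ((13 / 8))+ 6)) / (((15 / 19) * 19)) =704 / 3159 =0.22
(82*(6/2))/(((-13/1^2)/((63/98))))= -1107/91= -12.16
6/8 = 3/4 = 0.75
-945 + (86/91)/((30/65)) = -19802/21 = -942.95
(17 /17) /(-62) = -1 /62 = -0.02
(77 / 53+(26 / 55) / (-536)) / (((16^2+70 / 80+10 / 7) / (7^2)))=778123626 / 2825086825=0.28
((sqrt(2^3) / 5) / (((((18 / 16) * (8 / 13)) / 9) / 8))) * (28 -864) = -49182.95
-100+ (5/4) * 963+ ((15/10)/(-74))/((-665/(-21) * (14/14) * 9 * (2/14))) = 7759359/7030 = 1103.75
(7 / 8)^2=49 / 64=0.77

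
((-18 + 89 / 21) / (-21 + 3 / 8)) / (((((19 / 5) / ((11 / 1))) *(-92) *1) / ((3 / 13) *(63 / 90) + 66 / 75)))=-195653 / 8947575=-0.02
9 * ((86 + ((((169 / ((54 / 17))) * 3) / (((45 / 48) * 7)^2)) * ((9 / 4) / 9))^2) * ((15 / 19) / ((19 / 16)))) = 13682782109536 / 26327865375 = 519.71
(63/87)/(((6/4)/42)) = 588/29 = 20.28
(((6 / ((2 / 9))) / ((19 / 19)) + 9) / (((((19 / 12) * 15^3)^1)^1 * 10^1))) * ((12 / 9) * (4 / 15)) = 128 / 534375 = 0.00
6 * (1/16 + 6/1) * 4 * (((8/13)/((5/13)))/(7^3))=1164/1715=0.68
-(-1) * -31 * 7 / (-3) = 217 / 3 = 72.33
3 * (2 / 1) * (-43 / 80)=-129 / 40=-3.22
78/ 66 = 13/ 11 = 1.18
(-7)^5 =-16807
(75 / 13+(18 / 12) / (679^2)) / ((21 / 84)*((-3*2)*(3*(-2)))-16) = -0.82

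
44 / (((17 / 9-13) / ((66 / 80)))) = -3267 / 1000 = -3.27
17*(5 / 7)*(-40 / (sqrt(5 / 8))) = -1360*sqrt(10) / 7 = -614.39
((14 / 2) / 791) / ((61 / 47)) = 47 / 6893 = 0.01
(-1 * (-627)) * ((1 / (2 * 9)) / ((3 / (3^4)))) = 1881 / 2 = 940.50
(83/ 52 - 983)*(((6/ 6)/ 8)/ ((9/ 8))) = -109.04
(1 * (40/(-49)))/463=-40/22687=-0.00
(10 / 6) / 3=5 / 9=0.56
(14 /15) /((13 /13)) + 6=104 /15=6.93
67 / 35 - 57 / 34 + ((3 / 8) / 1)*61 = 110017 / 4760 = 23.11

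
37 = 37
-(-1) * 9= 9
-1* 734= -734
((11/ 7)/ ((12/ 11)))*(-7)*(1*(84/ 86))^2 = -17787/ 1849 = -9.62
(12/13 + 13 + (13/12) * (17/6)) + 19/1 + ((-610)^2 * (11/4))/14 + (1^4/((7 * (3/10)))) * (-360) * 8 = 470142923/6552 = 71755.64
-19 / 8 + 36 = 269 / 8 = 33.62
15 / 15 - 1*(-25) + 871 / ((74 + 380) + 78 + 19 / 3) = 27.62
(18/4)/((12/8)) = 3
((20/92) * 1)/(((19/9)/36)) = 1620/437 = 3.71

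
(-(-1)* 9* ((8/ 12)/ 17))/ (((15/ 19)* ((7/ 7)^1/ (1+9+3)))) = 5.81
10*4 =40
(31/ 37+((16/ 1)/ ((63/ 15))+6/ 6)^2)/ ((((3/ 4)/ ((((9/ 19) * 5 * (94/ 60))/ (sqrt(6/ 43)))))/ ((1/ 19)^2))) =18382076 * sqrt(258)/ 335754909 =0.88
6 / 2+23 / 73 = 242 / 73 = 3.32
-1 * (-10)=10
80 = 80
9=9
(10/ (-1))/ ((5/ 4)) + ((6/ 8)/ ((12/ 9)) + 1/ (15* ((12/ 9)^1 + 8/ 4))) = -2967/ 400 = -7.42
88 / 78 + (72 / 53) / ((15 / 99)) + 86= 993134 / 10335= 96.09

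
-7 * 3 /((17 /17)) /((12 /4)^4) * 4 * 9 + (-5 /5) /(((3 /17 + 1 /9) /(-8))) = 610 /33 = 18.48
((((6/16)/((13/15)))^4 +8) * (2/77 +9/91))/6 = 117498434125/702617051136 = 0.17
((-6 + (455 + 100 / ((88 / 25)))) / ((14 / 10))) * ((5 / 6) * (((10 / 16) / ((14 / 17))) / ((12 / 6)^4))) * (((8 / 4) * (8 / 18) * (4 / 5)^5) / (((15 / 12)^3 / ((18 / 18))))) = 3385856 / 1684375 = 2.01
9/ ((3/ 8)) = 24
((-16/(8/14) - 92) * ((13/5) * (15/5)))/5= -936/5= -187.20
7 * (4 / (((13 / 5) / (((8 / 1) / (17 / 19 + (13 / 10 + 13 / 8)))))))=851200 / 37739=22.55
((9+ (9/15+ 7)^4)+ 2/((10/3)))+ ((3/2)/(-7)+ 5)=29317779/8750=3350.60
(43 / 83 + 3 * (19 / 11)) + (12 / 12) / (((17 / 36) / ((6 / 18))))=99424 / 15521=6.41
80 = 80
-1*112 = -112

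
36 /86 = 18 /43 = 0.42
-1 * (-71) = 71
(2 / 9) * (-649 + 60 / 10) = -1286 / 9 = -142.89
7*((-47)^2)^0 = 7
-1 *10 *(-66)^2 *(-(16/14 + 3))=1263240/7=180462.86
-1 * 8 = -8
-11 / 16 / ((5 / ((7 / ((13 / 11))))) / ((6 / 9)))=-847 / 1560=-0.54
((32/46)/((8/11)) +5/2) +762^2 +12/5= 133549467/230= 580649.86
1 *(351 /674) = 351 /674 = 0.52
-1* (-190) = 190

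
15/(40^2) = 3/320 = 0.01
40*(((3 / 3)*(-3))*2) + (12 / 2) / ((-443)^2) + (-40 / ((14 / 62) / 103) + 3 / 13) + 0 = -330125946025 / 17858659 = -18485.48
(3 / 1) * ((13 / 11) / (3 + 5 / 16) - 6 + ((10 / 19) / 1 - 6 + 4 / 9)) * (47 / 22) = -25003295 / 365541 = -68.40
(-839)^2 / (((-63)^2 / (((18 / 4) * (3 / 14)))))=703921 / 4116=171.02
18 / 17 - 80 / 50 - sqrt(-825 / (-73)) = -5*sqrt(2409) / 73 - 46 / 85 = -3.90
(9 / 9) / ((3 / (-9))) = -3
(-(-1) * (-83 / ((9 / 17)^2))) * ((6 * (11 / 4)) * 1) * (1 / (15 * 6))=-263857 / 4860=-54.29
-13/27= -0.48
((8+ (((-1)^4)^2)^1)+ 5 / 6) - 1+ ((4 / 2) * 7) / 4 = 37 / 3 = 12.33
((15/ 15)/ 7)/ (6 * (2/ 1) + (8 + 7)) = 1/ 189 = 0.01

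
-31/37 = -0.84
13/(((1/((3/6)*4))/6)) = 156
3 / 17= 0.18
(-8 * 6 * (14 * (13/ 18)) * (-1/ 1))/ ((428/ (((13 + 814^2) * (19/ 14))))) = 327328846/ 321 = 1019716.03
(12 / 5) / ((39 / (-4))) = -0.25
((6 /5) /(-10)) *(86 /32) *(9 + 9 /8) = -10449 /3200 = -3.27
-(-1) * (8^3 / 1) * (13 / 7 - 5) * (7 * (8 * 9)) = -811008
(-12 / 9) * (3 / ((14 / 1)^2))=-1 / 49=-0.02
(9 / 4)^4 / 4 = 6.41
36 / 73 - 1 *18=-1278 / 73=-17.51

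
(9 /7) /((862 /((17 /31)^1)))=153 /187054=0.00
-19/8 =-2.38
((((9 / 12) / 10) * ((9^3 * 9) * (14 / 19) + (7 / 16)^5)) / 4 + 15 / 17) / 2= 4959942246687 / 108380815360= 45.76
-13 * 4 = -52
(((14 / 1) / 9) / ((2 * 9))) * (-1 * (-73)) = 511 / 81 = 6.31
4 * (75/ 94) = 150/ 47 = 3.19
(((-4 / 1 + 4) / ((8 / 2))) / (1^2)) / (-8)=0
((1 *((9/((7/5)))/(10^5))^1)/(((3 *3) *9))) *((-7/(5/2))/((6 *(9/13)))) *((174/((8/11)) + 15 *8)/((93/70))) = -43589/301320000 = -0.00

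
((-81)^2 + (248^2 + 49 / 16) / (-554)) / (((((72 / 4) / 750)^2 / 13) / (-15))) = -58065912734375 / 26592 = -2183585767.69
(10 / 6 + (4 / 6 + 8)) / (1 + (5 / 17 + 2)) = 527 / 168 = 3.14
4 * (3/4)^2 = 9/4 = 2.25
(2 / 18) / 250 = 0.00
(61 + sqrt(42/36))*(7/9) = 7*sqrt(42)/54 + 427/9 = 48.28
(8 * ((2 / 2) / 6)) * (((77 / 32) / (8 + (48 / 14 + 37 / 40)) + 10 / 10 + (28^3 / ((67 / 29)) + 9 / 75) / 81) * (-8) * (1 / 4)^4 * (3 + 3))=-74149443887 / 2502932400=-29.63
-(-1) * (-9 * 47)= -423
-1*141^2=-19881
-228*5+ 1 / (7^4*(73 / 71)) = -199811149 / 175273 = -1140.00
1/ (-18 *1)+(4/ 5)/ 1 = 67/ 90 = 0.74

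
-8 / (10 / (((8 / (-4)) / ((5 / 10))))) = 16 / 5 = 3.20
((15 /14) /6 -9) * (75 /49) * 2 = -18525 /686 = -27.00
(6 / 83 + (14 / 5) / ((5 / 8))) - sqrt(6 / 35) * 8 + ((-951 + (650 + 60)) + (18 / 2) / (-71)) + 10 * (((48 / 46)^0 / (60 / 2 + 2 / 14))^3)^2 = -3075665207991130085924 / 13000833056396514325 - 8 * sqrt(210) / 35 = -239.89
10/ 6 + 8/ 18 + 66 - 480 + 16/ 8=-3689/ 9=-409.89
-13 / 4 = -3.25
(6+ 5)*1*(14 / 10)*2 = 30.80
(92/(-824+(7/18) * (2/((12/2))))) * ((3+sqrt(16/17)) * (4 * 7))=-417312/44489-556416 * sqrt(17)/756313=-12.41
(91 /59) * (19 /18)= 1729 /1062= 1.63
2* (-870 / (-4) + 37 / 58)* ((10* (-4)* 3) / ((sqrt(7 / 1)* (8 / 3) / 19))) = -10817460* sqrt(7) / 203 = -140986.74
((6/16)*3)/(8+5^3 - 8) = 0.01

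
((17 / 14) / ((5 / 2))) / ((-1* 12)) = -17 / 420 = -0.04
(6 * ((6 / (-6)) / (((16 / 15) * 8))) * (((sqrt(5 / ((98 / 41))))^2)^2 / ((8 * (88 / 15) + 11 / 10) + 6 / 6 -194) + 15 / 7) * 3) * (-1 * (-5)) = -29781563625 / 1336569472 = -22.28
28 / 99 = 0.28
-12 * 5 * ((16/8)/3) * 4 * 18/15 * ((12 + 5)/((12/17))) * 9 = -41616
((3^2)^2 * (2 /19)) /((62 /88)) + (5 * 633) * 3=5599683 /589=9507.10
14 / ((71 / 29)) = 406 / 71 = 5.72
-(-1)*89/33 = 89/33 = 2.70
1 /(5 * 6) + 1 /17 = 47 /510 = 0.09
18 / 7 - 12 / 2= -24 / 7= -3.43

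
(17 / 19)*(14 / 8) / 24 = 119 / 1824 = 0.07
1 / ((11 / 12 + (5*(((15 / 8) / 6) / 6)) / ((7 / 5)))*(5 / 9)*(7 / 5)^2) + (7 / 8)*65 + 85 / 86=34911105 / 594776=58.70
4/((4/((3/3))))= 1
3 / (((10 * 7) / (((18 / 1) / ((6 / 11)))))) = 99 / 70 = 1.41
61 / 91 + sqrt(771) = 28.44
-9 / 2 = -4.50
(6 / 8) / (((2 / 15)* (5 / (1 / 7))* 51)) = 3 / 952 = 0.00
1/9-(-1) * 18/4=83/18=4.61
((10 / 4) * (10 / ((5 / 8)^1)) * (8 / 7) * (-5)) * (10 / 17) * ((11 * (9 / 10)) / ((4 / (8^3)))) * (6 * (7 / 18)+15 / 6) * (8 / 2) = -391987200 / 119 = -3294010.08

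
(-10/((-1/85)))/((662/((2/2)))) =425/331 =1.28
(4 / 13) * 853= 3412 / 13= 262.46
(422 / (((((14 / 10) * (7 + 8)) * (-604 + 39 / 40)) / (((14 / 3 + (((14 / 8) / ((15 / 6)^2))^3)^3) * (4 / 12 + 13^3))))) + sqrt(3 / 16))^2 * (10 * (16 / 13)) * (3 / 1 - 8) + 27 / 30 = -7167510.18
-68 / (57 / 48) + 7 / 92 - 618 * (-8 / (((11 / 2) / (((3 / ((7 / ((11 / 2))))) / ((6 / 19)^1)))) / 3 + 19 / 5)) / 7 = 1656200547 / 14108108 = 117.39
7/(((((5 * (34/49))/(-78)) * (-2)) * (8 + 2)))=13377/1700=7.87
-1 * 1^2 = -1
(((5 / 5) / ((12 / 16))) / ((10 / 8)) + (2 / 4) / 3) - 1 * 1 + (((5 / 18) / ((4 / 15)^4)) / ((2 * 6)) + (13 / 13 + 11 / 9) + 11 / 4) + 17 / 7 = 7878053 / 645120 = 12.21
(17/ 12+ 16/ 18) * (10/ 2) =415/ 36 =11.53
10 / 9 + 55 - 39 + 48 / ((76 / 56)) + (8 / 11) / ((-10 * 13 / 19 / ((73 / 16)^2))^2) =15419491802371 / 260414668800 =59.21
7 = 7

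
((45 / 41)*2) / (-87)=-30 / 1189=-0.03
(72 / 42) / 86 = 6 / 301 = 0.02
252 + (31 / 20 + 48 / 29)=148019 / 580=255.21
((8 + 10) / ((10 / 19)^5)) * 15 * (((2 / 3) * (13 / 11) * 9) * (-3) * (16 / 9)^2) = -3090171552 / 6875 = -449479.50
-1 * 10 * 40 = -400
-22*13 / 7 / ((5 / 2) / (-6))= 3432 / 35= 98.06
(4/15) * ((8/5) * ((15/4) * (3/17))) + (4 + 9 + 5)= 1554/85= 18.28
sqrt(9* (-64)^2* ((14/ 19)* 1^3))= 192* sqrt(266)/ 19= 164.81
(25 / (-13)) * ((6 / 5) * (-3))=90 / 13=6.92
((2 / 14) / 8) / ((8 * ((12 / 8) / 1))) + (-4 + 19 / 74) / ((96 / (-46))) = 7439 / 4144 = 1.80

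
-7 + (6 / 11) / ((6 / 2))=-75 / 11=-6.82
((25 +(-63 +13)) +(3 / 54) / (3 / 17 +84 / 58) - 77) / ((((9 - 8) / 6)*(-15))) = 1470143 / 36045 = 40.79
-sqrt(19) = -4.36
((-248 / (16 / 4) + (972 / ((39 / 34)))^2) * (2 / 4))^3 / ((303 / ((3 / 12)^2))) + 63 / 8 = 223326919731047605719371 / 23400370032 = 9543734540336.25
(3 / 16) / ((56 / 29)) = 0.10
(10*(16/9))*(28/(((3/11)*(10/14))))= 68992/27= 2555.26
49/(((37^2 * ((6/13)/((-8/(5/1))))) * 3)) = -2548/61605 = -0.04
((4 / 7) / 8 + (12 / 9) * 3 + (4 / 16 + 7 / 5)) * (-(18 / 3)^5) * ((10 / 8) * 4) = -1557144 / 7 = -222449.14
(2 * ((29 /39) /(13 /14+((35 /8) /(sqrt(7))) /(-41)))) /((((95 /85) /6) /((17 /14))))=192427760 * sqrt(7) /1120601703+901661504 /86200131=10.91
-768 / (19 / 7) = -5376 / 19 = -282.95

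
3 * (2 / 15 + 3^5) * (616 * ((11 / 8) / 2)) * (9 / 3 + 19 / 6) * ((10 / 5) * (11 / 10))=1257226663 / 300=4190755.54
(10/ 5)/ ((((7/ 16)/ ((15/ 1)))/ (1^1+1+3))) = 2400/ 7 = 342.86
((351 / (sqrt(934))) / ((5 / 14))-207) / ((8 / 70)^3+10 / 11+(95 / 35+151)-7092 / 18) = 97626375 / 112895296-231756525 * sqrt(934) / 52722103232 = 0.73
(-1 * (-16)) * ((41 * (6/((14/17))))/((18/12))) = 22304/7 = 3186.29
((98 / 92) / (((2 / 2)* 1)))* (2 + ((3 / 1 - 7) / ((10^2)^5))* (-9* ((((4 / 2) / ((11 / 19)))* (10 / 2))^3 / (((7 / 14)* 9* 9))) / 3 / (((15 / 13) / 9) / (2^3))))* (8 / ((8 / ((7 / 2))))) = 6420025896781 / 860990625000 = 7.46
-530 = -530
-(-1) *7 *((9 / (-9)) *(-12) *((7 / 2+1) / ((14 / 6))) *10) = 1620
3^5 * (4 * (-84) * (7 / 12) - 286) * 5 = -585630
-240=-240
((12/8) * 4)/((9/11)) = 22/3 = 7.33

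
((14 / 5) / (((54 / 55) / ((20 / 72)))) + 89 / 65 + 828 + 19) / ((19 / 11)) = 295075099 / 600210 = 491.62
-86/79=-1.09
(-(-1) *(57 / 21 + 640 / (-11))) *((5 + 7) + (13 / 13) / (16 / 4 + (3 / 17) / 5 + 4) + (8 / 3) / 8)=-109021546 / 157773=-691.00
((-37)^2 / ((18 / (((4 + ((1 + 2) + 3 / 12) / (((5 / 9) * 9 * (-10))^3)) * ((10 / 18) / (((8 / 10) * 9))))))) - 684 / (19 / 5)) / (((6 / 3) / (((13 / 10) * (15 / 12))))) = -237343831361 / 1866240000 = -127.18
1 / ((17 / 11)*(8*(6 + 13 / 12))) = 33 / 2890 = 0.01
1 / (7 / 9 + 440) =0.00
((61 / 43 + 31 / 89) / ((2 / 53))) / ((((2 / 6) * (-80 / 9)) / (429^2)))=-890429190651 / 306160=-2908378.60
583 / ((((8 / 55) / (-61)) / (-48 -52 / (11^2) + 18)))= 29759765 / 4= 7439941.25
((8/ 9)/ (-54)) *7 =-28/ 243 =-0.12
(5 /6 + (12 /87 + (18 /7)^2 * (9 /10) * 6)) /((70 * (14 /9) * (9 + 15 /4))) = 1563557 /59184650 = 0.03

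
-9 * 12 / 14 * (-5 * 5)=1350 / 7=192.86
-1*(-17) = 17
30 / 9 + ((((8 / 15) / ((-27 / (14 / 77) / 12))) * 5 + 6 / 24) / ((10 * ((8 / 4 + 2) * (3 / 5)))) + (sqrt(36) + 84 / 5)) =3725773 / 142560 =26.13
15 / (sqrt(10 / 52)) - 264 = -264 + 3 *sqrt(130) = -229.79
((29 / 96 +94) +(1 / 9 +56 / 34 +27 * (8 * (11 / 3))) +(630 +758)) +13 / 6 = 11154199 / 4896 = 2278.23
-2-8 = -10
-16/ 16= -1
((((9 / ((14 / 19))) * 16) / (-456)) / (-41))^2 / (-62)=-9 / 5106878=-0.00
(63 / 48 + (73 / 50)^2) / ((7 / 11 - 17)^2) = 4167361 / 324000000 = 0.01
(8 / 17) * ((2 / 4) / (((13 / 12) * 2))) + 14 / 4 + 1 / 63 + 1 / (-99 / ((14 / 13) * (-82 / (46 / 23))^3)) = 25639441 / 34034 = 753.35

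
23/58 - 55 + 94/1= 2285/58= 39.40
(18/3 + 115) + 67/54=6601/54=122.24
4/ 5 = 0.80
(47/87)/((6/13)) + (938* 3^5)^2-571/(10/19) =67799848990313/1305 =51953907272.27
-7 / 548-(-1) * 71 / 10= 19419 / 2740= 7.09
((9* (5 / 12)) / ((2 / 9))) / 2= 8.44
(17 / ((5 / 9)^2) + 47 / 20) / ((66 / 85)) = 97631 / 1320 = 73.96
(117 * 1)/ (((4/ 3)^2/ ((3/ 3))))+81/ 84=7479/ 112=66.78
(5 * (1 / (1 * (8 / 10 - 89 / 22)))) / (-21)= 550 / 7497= 0.07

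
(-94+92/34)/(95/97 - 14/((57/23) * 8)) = -34324032/102731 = -334.12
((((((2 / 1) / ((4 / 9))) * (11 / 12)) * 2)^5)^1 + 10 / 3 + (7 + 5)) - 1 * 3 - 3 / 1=117434851 / 3072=38227.49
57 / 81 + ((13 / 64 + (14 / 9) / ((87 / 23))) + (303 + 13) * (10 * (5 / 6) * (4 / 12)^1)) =14684417 / 16704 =879.10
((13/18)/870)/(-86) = -13/1346760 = -0.00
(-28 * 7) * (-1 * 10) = 1960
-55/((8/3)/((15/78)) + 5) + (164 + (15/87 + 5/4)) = 5334787/32828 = 162.51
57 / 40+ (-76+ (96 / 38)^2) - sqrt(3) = -984703 / 14440 - sqrt(3) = -69.92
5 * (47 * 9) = 2115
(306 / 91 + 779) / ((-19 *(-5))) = 14239 / 1729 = 8.24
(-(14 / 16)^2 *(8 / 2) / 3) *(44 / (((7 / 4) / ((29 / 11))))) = -67.67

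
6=6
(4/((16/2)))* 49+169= 193.50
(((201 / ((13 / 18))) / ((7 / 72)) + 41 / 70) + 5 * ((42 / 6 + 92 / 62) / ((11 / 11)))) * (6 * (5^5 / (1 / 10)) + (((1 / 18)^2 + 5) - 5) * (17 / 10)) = 5532768132326429 / 10155600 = 544799729.44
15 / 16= 0.94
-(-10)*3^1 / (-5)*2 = -12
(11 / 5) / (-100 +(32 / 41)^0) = -0.02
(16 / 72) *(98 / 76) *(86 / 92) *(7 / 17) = 0.11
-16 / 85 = -0.19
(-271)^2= 73441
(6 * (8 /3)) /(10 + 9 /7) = 112 /79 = 1.42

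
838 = 838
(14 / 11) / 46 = 7 / 253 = 0.03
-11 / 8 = -1.38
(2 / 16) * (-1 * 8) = -1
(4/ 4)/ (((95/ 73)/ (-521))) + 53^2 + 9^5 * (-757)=-4246280013/ 95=-44697684.35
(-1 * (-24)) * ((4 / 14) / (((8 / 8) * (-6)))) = -1.14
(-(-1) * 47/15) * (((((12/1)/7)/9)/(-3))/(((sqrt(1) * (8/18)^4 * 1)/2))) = -10.20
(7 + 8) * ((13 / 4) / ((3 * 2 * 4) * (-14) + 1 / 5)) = -975 / 6716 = -0.15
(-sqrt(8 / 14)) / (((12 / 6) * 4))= -sqrt(7) / 28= -0.09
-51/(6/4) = -34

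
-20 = -20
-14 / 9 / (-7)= 2 / 9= 0.22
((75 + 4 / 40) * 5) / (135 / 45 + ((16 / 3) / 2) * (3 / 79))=59329 / 490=121.08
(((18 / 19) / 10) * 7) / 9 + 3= 292 / 95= 3.07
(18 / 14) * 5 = 45 / 7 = 6.43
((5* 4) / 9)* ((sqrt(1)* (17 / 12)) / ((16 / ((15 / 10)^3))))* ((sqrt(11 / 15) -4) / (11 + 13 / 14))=-595 / 2672 + 119* sqrt(165) / 32064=-0.18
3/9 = 1/3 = 0.33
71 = 71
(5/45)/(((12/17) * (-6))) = -17/648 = -0.03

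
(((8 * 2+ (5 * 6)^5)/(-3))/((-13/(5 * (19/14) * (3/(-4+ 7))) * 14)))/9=44394260/1323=33555.75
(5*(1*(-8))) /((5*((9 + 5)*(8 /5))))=-5 /14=-0.36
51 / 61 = 0.84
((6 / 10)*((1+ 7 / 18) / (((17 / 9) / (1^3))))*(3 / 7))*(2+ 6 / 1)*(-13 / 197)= -2340 / 23443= -0.10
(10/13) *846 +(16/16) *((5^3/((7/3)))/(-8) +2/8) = 469067/728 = 644.32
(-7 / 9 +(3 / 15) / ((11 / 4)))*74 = -25826 / 495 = -52.17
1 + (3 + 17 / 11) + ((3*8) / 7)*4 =1483 / 77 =19.26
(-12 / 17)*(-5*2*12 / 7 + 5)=60 / 7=8.57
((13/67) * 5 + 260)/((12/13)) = 227305/804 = 282.72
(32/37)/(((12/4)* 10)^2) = 8/8325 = 0.00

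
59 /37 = 1.59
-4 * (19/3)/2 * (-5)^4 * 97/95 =-24250/3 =-8083.33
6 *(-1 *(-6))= 36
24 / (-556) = -6 / 139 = -0.04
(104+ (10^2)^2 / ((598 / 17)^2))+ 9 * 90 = 922.08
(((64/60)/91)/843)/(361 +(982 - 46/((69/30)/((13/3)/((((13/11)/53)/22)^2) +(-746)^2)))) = -16/109881211656615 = -0.00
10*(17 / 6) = 85 / 3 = 28.33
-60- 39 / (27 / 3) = -193 / 3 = -64.33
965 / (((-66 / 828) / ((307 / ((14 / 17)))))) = -347507115 / 77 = -4513079.42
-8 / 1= -8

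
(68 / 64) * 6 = 51 / 8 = 6.38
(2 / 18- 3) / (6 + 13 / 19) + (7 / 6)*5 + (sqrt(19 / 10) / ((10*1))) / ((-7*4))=12347 / 2286- sqrt(190) / 2800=5.40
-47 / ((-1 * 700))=47 / 700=0.07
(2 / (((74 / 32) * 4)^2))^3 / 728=4096 / 233481103219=0.00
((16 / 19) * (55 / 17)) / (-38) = -440 / 6137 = -0.07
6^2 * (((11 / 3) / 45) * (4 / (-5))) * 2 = -352 / 75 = -4.69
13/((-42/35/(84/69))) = -910/69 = -13.19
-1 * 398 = -398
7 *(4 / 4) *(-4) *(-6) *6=1008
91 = 91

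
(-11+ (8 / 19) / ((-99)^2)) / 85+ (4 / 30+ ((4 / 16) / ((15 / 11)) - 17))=-212897969 / 12662892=-16.81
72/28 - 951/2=-6621/14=-472.93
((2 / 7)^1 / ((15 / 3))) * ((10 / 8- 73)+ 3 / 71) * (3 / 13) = -12219 / 12922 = -0.95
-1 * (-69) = 69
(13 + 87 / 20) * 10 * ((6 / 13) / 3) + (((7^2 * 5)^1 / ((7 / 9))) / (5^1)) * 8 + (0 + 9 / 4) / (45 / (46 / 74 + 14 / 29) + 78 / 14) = 78545405 / 147992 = 530.74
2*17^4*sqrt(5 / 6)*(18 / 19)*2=288924.23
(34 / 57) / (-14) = -17 / 399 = -0.04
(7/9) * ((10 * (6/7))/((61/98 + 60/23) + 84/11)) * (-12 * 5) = -9917600/269449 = -36.81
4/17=0.24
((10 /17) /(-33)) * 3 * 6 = -60 /187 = -0.32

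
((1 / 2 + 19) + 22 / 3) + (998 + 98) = 6737 / 6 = 1122.83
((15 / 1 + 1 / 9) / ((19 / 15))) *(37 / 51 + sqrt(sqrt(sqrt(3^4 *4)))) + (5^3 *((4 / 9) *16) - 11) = 680 *2^(1 / 4) *sqrt(3) / 57 + 50533 / 57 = 911.12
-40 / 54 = -20 / 27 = -0.74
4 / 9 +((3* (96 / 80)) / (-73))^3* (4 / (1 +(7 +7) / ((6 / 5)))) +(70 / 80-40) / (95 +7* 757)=52286308554523 / 119606388786000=0.44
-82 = -82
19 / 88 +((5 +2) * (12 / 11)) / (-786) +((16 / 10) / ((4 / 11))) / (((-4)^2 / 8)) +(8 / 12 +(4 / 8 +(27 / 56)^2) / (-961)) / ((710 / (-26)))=2203179312875 / 925002754368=2.38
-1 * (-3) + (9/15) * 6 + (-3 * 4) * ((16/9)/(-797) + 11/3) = -446797/11955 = -37.37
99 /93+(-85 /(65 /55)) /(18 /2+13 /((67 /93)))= -1164647 /730236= -1.59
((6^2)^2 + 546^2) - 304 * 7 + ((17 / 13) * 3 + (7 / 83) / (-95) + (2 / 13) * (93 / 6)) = 30473742899 / 102505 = 297290.31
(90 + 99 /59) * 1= 91.68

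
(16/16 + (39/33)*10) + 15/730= 20619/1606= 12.84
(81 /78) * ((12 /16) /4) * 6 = 243 /208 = 1.17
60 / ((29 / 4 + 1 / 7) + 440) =1680 / 12527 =0.13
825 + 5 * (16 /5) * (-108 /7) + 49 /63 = 36472 /63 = 578.92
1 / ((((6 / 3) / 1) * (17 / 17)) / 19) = 19 / 2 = 9.50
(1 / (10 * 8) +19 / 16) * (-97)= -582 / 5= -116.40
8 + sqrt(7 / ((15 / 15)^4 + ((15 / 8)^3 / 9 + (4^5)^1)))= 16 * sqrt(6002) / 15005 + 8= 8.08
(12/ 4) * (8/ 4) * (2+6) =48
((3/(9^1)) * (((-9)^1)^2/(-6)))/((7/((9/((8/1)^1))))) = -0.72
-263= -263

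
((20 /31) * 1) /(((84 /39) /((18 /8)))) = 585 /868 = 0.67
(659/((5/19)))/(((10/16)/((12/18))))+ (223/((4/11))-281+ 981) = 1195319/300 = 3984.40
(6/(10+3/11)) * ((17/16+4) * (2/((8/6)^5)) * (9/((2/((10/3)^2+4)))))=11042163/115712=95.43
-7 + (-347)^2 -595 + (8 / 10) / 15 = 8985529 / 75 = 119807.05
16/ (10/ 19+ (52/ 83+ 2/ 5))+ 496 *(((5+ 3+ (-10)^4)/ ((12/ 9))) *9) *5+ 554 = 512823056454/ 3061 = 167534484.30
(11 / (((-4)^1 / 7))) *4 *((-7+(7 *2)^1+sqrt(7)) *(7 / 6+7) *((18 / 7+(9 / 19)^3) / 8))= -161691915 / 109744 - 23098845 *sqrt(7) / 109744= -2030.23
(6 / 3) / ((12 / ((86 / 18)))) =43 / 54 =0.80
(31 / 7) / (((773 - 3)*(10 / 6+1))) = 93 / 43120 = 0.00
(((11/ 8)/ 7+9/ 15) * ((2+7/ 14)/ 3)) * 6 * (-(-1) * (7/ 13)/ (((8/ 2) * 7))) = 223/ 2912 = 0.08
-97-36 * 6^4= -46753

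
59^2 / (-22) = -3481 / 22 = -158.23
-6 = -6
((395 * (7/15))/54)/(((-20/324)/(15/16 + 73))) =-654199/160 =-4088.74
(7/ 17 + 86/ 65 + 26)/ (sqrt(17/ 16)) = 122588 * sqrt(17)/ 18785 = 26.91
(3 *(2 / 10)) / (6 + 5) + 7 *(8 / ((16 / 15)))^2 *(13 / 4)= 1126173 / 880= 1279.74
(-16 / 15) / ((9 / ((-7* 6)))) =224 / 45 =4.98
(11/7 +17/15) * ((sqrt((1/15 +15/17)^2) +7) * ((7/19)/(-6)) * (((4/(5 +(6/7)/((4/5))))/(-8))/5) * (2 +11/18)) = 47348693/833945625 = 0.06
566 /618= 283 /309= 0.92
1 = 1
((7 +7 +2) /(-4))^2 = 16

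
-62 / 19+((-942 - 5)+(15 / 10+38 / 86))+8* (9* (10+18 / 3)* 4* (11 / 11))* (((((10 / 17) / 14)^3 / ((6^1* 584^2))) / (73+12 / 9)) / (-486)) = -83784327455785691267 / 88350148502283654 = -948.32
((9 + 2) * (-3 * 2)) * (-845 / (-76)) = -733.82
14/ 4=7/ 2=3.50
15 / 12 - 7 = -5.75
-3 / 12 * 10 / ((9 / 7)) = -35 / 18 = -1.94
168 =168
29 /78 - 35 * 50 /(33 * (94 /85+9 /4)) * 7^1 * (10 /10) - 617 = -101707921 /139854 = -727.24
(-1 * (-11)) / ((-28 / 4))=-11 / 7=-1.57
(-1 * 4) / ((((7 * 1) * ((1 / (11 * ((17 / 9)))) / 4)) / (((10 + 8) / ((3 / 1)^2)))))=-5984 / 63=-94.98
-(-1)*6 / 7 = 6 / 7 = 0.86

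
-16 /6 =-8 /3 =-2.67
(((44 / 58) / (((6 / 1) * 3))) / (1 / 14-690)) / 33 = -14 / 7562997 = -0.00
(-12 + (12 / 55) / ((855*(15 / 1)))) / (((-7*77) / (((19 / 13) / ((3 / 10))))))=5642992 / 52026975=0.11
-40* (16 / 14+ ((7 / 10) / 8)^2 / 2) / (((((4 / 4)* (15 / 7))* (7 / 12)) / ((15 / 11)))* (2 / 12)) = -924687 / 3080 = -300.22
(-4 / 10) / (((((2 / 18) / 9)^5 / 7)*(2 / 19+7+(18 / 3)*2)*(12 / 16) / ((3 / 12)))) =-103053850074 / 605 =-170336942.27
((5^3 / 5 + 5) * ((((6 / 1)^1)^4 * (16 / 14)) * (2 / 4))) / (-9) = -17280 / 7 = -2468.57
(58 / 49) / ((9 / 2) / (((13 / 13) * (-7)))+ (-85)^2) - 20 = -14159624 / 707987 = -20.00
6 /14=3 /7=0.43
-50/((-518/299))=7475/259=28.86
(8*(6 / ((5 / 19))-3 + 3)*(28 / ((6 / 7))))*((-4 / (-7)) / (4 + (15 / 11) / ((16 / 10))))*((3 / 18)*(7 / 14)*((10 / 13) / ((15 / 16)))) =1712128 / 35685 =47.98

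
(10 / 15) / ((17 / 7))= 14 / 51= 0.27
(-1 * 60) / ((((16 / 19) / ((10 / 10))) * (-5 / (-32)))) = -456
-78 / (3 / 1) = -26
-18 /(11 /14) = -252 /11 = -22.91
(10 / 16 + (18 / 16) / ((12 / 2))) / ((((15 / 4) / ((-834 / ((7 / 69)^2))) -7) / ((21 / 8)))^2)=0.11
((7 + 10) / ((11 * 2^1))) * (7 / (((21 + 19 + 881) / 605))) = 6545 / 1842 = 3.55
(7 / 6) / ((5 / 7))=1.63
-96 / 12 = -8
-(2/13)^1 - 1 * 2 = -28/13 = -2.15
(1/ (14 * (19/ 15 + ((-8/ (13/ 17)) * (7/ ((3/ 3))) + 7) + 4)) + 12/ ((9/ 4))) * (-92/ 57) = -61233521/ 7114968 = -8.61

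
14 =14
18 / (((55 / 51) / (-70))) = -12852 / 11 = -1168.36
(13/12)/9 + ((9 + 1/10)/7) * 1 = 767/540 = 1.42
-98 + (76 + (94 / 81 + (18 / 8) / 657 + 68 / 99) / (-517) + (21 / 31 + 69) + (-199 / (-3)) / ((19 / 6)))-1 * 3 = 5198889822325 / 79225756236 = 65.62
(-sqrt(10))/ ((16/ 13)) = -13 * sqrt(10)/ 16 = -2.57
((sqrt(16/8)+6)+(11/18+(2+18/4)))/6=sqrt(2)/6+59/27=2.42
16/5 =3.20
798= 798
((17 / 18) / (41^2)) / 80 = 17 / 2420640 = 0.00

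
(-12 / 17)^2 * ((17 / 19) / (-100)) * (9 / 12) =-0.00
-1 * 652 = -652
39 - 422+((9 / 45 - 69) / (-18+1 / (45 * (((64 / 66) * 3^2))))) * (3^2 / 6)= -29332043 / 77749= -377.27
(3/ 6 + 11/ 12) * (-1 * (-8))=34/ 3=11.33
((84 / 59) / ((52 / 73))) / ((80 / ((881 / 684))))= 0.03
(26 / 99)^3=17576 / 970299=0.02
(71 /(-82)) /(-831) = 71 /68142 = 0.00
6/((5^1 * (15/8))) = 0.64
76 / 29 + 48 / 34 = 4.03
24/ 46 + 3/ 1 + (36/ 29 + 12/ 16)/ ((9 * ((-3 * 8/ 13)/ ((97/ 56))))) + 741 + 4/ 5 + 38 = 6017323747/ 7683840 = 783.11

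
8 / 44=2 / 11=0.18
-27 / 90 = -3 / 10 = -0.30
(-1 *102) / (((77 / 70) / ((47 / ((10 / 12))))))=-5229.82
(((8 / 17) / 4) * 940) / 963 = 1880 / 16371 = 0.11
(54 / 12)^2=81 / 4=20.25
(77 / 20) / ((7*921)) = 11 / 18420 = 0.00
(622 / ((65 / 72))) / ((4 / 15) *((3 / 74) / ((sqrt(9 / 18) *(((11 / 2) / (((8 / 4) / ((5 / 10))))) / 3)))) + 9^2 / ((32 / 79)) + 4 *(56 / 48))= 3.37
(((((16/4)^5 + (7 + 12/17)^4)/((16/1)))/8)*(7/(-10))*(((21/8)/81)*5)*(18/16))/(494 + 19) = -18621245825/2105980010496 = -0.01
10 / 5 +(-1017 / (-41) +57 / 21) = 8472 / 287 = 29.52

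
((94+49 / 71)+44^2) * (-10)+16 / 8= -1441648 / 71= -20304.90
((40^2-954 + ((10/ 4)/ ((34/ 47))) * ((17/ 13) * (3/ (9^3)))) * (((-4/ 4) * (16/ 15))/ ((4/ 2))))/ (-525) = 16326182/ 24877125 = 0.66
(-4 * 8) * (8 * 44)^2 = -3964928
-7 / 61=-0.11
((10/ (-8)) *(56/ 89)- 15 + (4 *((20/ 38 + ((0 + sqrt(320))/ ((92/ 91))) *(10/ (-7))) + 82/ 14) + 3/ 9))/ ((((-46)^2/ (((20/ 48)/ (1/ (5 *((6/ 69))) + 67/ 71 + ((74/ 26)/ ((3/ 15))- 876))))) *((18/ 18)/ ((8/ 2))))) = -4130125025/ 446575367255787 + 11999000 *sqrt(5)/ 289240895691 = 0.00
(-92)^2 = 8464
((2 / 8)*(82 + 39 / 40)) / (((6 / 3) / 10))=3319 / 32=103.72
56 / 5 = 11.20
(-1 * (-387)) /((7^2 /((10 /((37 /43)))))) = 166410 /1813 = 91.79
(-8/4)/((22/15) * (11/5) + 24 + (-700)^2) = -75/18376021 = -0.00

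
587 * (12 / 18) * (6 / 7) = 2348 / 7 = 335.43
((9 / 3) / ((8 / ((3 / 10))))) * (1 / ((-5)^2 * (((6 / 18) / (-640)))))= -216 / 25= -8.64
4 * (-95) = -380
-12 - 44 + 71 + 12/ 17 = 267/ 17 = 15.71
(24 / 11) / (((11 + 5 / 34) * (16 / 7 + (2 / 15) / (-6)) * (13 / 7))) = 0.05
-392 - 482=-874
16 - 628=-612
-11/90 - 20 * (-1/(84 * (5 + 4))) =-181/1890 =-0.10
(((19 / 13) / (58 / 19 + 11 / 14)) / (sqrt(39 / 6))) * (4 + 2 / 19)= 1596 * sqrt(26) / 13273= 0.61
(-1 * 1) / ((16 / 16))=-1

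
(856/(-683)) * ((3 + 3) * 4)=-30.08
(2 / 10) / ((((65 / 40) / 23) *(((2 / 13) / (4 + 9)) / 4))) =4784 / 5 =956.80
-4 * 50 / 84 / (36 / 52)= -650 / 189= -3.44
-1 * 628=-628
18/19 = 0.95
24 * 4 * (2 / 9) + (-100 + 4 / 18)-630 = -6376 / 9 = -708.44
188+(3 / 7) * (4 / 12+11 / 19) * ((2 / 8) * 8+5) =3624 / 19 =190.74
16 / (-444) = -4 / 111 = -0.04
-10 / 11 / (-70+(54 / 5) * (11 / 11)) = 25 / 1628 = 0.02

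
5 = 5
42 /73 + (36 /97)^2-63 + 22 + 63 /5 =-95084764 /3434285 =-27.69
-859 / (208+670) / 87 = -859 / 76386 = -0.01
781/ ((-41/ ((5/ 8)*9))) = -35145/ 328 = -107.15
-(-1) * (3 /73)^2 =9 /5329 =0.00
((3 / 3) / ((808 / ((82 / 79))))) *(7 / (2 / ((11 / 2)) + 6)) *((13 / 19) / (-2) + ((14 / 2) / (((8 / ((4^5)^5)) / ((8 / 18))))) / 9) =67534854112140640489 / 982374480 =68746547764.70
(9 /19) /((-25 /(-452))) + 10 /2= 6443 /475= 13.56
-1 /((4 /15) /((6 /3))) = -7.50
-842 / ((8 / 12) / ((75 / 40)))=-18945 / 8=-2368.12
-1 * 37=-37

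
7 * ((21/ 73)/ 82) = 147/ 5986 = 0.02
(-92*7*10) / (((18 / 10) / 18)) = -64400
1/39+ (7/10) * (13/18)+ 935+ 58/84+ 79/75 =76762823/81900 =937.28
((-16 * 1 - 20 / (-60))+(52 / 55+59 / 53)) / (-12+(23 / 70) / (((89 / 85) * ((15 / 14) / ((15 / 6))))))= 1.21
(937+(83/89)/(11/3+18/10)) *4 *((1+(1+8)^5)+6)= 807823598752/3649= 221382186.56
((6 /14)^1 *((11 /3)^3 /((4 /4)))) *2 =2662 /63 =42.25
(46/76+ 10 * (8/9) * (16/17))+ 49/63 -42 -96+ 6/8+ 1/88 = -32613875/255816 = -127.49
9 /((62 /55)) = 495 /62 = 7.98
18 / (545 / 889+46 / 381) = 48006 / 1957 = 24.53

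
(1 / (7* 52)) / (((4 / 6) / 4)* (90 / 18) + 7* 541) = 3 / 4136314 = 0.00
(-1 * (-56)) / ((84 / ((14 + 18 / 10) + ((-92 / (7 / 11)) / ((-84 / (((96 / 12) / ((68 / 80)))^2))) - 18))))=63833374 / 637245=100.17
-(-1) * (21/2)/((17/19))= 399/34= 11.74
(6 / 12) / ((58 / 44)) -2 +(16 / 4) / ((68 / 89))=1782 / 493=3.61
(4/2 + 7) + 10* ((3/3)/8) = 41/4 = 10.25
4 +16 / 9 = 52 / 9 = 5.78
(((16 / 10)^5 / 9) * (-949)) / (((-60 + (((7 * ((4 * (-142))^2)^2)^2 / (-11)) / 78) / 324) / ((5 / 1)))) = 30016217088 / 10368425338811937585291875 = 0.00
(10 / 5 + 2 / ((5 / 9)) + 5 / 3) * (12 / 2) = 218 / 5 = 43.60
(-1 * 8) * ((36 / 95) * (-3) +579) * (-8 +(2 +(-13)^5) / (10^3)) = 1753426.36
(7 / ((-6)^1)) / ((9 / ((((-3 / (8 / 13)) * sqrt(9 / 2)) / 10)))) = 91 * sqrt(2) / 960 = 0.13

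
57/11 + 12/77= 5.34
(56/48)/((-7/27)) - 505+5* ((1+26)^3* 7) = 1376791/2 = 688395.50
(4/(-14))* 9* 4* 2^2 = -41.14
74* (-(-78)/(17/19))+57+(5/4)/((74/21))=32750337/5032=6508.41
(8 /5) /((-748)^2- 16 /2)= 1 /349685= 0.00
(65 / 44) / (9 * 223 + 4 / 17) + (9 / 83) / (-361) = 0.00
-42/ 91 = -0.46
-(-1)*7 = 7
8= 8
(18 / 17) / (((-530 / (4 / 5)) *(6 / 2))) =-12 / 22525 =-0.00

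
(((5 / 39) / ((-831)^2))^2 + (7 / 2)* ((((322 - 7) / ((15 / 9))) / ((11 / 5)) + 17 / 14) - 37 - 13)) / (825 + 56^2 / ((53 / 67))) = 219774535586710751941 / 8101042527080276378748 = 0.03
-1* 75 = -75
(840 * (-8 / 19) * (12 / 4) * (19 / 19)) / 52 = -5040 / 247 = -20.40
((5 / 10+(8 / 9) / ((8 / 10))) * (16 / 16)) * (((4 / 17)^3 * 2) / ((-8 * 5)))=-232 / 221085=-0.00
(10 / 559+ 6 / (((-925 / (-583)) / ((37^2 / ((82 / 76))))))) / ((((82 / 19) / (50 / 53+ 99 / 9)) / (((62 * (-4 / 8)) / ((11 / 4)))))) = -2050064632718508 / 13695821425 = -149685.41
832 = 832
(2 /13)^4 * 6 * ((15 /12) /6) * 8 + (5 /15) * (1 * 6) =57282 /28561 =2.01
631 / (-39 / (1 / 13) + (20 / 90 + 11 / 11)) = -5679 / 4552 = -1.25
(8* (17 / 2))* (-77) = -5236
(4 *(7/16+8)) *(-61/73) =-8235/292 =-28.20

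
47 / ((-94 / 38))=-19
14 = 14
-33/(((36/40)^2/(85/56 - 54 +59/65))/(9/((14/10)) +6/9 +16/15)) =65545931/3822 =17149.64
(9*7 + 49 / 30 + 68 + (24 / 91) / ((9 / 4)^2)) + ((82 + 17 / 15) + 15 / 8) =217.69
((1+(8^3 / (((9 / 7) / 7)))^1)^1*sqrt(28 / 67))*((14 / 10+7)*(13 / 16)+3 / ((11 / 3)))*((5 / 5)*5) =28133737*sqrt(469) / 8844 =68891.42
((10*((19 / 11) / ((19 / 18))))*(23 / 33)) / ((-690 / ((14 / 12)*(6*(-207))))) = 2898 / 121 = 23.95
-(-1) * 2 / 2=1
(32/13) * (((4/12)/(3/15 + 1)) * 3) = 80/39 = 2.05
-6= -6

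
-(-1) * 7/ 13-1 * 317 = -4114/ 13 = -316.46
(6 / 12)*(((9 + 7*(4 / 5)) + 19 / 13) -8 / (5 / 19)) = -466 / 65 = -7.17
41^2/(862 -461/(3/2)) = 3.03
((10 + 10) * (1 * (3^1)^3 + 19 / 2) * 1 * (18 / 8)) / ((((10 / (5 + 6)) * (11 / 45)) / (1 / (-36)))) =-205.31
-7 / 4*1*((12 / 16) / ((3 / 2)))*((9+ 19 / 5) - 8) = -21 / 5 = -4.20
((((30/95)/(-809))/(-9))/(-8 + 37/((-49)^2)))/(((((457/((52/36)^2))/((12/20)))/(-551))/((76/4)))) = 23534602/151081368885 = 0.00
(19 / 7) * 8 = 152 / 7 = 21.71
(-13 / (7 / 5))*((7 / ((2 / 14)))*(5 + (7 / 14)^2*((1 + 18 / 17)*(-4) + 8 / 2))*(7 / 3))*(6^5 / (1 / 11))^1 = -6084318240 / 17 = -357901072.94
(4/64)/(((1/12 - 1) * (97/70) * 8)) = -105/17072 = -0.01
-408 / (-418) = 204 / 209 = 0.98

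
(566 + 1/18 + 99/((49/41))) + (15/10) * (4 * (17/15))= 2891603/4410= 655.69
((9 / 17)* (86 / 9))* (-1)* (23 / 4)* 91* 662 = -29789669 / 17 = -1752333.47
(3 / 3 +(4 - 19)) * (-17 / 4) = 119 / 2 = 59.50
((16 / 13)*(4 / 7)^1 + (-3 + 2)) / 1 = -27 / 91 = -0.30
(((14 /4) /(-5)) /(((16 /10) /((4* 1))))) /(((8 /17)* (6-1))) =-119 /160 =-0.74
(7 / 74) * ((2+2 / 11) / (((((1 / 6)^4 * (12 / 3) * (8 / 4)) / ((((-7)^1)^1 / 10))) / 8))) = -381024 / 2035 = -187.24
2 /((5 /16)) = 32 /5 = 6.40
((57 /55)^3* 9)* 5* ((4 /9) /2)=370386 /33275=11.13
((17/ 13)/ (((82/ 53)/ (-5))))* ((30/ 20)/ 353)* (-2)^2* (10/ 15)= -9010/ 188149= -0.05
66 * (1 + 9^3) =48180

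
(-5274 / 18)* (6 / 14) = -879 / 7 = -125.57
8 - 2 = 6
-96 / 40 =-12 / 5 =-2.40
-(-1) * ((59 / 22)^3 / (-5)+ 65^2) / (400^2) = 224733621 / 8518400000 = 0.03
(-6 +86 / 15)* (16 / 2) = -32 / 15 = -2.13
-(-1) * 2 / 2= 1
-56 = -56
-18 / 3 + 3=-3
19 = 19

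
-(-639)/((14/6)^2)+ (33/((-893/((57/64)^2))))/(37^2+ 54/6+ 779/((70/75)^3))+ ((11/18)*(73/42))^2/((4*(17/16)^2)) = 187301926619049471035/1592470832352486912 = 117.62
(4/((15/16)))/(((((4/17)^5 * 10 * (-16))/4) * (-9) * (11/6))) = 1419857/158400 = 8.96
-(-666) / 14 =333 / 7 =47.57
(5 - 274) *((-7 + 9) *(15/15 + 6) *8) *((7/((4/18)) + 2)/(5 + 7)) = -252322/3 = -84107.33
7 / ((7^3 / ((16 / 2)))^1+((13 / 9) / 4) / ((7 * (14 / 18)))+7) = 2744 / 19577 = 0.14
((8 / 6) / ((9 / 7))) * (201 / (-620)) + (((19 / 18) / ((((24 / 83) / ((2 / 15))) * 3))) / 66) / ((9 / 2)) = -30038401 / 89492040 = -0.34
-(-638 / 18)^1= 319 / 9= 35.44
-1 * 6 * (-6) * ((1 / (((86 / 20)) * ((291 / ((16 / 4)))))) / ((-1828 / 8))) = -960 / 1906147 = -0.00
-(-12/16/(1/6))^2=-81/4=-20.25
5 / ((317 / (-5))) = -25 / 317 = -0.08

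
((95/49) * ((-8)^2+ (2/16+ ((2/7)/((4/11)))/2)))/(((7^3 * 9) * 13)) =343235/110119464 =0.00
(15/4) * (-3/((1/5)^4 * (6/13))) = -121875/8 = -15234.38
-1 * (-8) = 8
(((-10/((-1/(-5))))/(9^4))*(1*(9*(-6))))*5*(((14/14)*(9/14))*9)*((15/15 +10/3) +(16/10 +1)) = 5200/63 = 82.54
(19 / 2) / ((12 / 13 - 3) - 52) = -13 / 74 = -0.18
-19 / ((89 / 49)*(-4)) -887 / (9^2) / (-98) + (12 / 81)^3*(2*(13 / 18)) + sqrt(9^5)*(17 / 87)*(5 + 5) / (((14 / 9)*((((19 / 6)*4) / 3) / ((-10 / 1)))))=-1226300085124967 / 1702673899668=-720.22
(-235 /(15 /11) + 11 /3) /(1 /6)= -1012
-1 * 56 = -56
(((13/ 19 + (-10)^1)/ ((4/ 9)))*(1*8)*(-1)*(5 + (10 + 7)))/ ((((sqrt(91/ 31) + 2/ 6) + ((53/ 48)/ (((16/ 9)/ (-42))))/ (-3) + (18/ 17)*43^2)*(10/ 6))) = 546349341440871936/ 485470365220115225 - 8960866320384*sqrt(2821)/ 485470365220115225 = 1.12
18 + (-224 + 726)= 520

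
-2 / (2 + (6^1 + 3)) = -2 / 11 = -0.18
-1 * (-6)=6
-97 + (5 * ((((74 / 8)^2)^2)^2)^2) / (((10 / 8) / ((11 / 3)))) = 135712631056388517526145867 / 3221225472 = 42130745654425434.00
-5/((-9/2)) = 10/9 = 1.11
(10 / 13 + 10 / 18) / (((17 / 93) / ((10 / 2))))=24025 / 663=36.24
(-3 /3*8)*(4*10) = -320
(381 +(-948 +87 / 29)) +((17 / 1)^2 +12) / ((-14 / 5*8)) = -9239 / 16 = -577.44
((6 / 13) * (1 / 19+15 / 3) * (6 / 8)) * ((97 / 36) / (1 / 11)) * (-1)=-12804 / 247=-51.84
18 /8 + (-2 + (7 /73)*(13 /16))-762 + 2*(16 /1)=-852257 /1168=-729.67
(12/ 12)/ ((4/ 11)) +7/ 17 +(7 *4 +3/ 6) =2153/ 68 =31.66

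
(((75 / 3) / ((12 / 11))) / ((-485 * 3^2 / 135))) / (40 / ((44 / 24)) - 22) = 3025 / 776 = 3.90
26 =26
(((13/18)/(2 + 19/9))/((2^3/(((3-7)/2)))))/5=-13/1480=-0.01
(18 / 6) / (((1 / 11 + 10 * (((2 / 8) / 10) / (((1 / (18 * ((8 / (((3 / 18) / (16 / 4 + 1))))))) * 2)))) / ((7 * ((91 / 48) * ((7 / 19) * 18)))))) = 33957 / 69464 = 0.49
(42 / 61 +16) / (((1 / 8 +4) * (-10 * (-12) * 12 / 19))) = 9671 / 181170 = 0.05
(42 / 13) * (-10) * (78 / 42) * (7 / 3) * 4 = -560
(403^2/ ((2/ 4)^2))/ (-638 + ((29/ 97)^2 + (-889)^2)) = 1528106281/ 1857532047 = 0.82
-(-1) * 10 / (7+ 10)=10 / 17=0.59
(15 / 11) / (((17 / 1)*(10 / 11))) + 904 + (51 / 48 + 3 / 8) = 246303 / 272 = 905.53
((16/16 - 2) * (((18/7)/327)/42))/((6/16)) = -8/16023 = -0.00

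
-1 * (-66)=66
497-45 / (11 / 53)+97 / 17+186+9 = 89926 / 187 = 480.89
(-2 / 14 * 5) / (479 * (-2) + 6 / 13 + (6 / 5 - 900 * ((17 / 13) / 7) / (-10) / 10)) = 25 / 33413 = 0.00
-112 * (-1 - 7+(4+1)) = 336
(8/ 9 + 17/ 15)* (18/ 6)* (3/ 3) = 91/ 15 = 6.07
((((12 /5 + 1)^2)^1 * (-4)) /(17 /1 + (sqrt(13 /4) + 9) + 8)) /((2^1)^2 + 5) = -157216 /1037475 + 2312 * sqrt(13) /1037475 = -0.14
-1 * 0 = 0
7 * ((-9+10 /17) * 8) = -8008 /17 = -471.06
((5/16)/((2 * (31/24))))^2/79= 225/1214704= 0.00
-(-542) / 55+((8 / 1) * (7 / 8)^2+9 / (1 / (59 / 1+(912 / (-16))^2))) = 13106711 / 440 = 29787.98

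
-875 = -875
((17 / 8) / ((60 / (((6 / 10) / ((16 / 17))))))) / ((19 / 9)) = 2601 / 243200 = 0.01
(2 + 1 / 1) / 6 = 0.50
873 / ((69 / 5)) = 1455 / 23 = 63.26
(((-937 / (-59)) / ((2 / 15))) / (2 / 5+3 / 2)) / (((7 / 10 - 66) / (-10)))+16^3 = 3005352748 / 732013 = 4105.60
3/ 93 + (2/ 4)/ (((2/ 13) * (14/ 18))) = 3655/ 868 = 4.21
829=829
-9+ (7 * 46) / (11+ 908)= -7949 / 919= -8.65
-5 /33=-0.15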